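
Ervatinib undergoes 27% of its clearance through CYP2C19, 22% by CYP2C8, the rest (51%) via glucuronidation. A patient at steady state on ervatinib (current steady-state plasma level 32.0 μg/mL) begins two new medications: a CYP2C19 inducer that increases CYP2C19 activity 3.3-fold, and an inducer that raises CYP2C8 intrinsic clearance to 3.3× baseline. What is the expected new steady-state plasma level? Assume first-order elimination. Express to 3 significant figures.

CYP2C19: 0.27 × 3.3 = 0.891
CYP2C8: 0.22 × 3.3 = 0.726
Other: 0.51 (unchanged)
New clearance relative to baseline: 0.891 + 0.726 + 0.51 = 2.127.
Steady-state plasma level ∝ 1/CL: new value = 32.0 / 2.127 = 15.0 μg/mL.

15.0 μg/mL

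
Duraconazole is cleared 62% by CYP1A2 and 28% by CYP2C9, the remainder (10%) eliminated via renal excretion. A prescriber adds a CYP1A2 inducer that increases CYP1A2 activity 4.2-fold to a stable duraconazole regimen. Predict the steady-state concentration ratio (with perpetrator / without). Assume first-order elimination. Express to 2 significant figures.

The CYP1A2 pathway (62% of clearance) increases to 4.2× activity: 0.62 × 4.2 = 2.604.
CYP2C9 (28%) and the residual 10% are unaffected.
New clearance relative to baseline: 2.604 + 0.28 + 0.1 = 2.984.
Steady-state concentration ratio = CL_old/CL_new = 1 / 2.984 = 0.34.

0.34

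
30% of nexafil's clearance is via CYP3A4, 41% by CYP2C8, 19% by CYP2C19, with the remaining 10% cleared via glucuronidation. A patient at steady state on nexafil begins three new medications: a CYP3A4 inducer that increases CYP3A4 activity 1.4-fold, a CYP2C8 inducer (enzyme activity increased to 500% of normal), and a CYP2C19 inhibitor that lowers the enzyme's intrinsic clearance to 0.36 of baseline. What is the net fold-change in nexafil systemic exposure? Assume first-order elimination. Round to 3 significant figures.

The CYP3A4 pathway (30% of clearance) rises to 1.4× activity: 0.3 × 1.4 = 0.42.
The CYP2C8 pathway (41% of clearance) increases to 5× activity: 0.41 × 5 = 2.05.
The CYP2C19 pathway (19% of clearance) is reduced to 0.36× activity: 0.19 × 0.36 = 0.0684.
Non-CYP routes (10%) are unchanged.
New clearance relative to baseline: 0.42 + 2.05 + 0.0684 + 0.1 = 2.6384.
Systemic exposure ∝ 1/CL: fold-change = 1 / 2.6384 = 0.379.

0.379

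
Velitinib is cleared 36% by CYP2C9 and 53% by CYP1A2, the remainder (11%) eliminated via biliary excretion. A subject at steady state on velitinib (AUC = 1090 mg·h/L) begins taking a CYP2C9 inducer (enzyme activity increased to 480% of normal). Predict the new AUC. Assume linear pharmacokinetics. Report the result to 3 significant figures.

The CYP2C9 pathway (36% of clearance) is boosted to 4.8× activity: 0.36 × 4.8 = 1.728.
CYP1A2 (53%) and the residual 11% are unaffected.
CL_new/CL_old = 1.728 + 0.53 + 0.11 = 2.368.
AUC ∝ 1/CL, so new value = 1090 / 2.368 = 460 mg·h/L.

460 mg·h/L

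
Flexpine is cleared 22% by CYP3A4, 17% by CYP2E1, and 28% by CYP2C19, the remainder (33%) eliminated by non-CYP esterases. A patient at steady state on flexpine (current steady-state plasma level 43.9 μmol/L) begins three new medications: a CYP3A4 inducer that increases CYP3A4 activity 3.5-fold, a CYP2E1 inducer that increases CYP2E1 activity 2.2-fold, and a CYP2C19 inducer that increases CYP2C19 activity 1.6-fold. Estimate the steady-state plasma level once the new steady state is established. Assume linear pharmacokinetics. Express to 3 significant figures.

CYP3A4: 0.22 × 3.5 = 0.77
CYP2E1: 0.17 × 2.2 = 0.374
CYP2C19: 0.28 × 1.6 = 0.448
Other: 0.33 (unchanged)
Relative clearance = 0.77 + 0.374 + 0.448 + 0.33 = 1.922.
Dividing the baseline by the relative clearance: 43.9 / 1.922 = 22.8 μmol/L.

22.8 μmol/L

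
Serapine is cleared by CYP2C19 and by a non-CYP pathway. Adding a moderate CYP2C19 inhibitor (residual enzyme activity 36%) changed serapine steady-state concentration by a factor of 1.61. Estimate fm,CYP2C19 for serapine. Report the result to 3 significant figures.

0.592

Let fm be the CYP2C19 fraction. New clearance relative to baseline = fm × 0.36 + (1 − fm).
Steady-state concentration ratio = 1 / (new CL fraction), so new CL fraction = 1 / 1.61 = 0.6211.
fm × 0.36 + 1 − fm = 0.6211  ⇒  fm × (0.36 − 1) = −0.3789  ⇒  fm = 0.592.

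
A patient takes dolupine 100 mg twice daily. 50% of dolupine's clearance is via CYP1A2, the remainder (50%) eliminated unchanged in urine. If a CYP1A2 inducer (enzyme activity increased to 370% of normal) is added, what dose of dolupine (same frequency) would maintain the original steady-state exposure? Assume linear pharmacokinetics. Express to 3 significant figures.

CYP1A2: 0.5 × 3.7 = 1.85
Other: 0.5 (unchanged)
Relative clearance = 1.85 + 0.5 = 2.35.
Css,avg = (dose rate)/CL, so holding Css fixed requires dose ∝ CL: 100 × 2.35 = 235 mg.

235 mg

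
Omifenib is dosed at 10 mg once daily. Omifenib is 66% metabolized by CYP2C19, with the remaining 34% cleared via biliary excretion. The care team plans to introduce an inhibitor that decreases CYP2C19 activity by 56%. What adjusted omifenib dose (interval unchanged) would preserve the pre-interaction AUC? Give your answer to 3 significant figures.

6.30 mg

The CYP2C19 pathway (66% of clearance) is reduced to 0.44× activity: 0.66 × 0.44 = 0.2904.
Non-CYP routes (34%) are unchanged.
New clearance relative to baseline: 0.2904 + 0.34 = 0.6304.
Exposure is unchanged when dose changes in proportion to clearance. New dose = 10 mg × 0.6304 = 6.30 mg.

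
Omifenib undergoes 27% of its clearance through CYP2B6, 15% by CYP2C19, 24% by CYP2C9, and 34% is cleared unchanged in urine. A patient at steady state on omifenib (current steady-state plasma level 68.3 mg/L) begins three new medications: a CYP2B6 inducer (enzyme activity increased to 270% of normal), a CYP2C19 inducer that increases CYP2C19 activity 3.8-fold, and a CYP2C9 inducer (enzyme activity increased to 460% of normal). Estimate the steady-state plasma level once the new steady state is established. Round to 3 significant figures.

CYP2B6: 0.27 × 2.7 = 0.729
CYP2C19: 0.15 × 3.8 = 0.57
CYP2C9: 0.24 × 4.6 = 1.104
Other: 0.34 (unchanged)
CL_new/CL_old = 0.729 + 0.57 + 1.104 + 0.34 = 2.743.
Steady-state plasma level ∝ 1/CL: new value = 68.3 / 2.743 = 24.9 mg/L.

24.9 mg/L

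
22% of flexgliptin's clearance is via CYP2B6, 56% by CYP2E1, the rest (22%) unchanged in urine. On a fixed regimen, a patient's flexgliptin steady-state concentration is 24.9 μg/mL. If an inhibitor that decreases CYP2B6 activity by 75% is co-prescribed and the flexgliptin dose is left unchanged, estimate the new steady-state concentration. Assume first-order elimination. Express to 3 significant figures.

The CYP2B6 pathway (22% of clearance) drops to 0.25× activity: 0.22 × 0.25 = 0.055.
CYP2E1 (56%) and the residual 22% are unaffected.
New clearance relative to baseline: 0.055 + 0.56 + 0.22 = 0.835.
Steady-state concentration ∝ 1/CL, so new value = 24.9 / 0.835 = 29.8 μg/mL.

29.8 μg/mL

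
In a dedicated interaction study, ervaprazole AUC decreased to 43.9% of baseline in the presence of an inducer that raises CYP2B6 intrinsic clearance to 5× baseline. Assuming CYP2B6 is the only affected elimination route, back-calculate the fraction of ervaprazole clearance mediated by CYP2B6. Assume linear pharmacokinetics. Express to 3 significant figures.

0.319

CL'/CL = 1 / 0.439 = 2.278
5·fm + (1 − fm) = 2.278
fm = (2.278 − 1) / (5 − 1) = 0.319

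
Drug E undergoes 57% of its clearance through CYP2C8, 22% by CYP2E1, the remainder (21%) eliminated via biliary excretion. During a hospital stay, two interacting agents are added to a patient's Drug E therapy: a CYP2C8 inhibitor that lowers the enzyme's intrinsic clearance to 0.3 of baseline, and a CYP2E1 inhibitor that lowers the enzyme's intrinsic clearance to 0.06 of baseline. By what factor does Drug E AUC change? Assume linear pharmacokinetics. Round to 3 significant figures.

2.54

CYP2C8: 0.57 × 0.3 = 0.171
CYP2E1: 0.22 × 0.06 = 0.0132
Other: 0.21 (unchanged)
New clearance relative to baseline: 0.171 + 0.0132 + 0.21 = 0.3942.
Net AUC ratio = 1 / 0.3942 = 2.54.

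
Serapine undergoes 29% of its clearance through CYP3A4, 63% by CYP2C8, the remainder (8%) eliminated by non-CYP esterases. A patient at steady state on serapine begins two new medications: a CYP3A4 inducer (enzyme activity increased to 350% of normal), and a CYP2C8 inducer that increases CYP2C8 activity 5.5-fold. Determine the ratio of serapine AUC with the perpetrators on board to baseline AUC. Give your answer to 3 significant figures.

The CYP3A4 pathway (29% of clearance) rises to 3.5× activity: 0.29 × 3.5 = 1.015.
The CYP2C8 pathway (63% of clearance) is boosted to 5.5× activity: 0.63 × 5.5 = 3.465.
The remaining 8% of clearance is unaffected.
CL_new/CL_old = 1.015 + 3.465 + 0.08 = 4.56.
Because AUC varies inversely with clearance, the combined effect is 1 / 4.56 = 0.219.

0.219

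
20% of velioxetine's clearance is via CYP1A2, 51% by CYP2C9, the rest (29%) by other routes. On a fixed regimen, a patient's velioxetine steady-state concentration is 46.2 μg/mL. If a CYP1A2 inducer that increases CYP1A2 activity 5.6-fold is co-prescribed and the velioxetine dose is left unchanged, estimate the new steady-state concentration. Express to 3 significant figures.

The CYP1A2 pathway (20% of clearance) is boosted to 5.6× activity: 0.2 × 5.6 = 1.12.
CYP2C9 (51%) and the residual 29% are unaffected.
New clearance relative to baseline: 1.12 + 0.51 + 0.29 = 1.92.
With dosing unchanged, steady-state concentration scales as 1/CL: 46.2 / 1.92 = 24.1 μg/mL.

24.1 μg/mL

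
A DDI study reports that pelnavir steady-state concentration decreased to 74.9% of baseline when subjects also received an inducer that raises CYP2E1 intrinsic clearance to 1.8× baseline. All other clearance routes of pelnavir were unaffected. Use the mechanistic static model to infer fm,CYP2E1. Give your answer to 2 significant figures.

CL'/CL = 1 / 0.749 = 1.335
1.8·fm + (1 − fm) = 1.335
fm = (1.335 − 1) / (1.8 − 1) = 0.42

0.42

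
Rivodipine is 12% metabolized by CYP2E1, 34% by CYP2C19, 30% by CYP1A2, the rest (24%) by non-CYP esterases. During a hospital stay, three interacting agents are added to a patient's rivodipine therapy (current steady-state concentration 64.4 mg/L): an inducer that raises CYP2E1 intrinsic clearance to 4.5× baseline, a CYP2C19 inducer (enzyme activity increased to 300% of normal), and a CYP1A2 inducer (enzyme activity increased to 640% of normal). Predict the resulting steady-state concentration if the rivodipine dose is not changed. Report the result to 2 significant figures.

17 mg/L

The CYP2E1 pathway (12% of clearance) is boosted to 4.5× activity: 0.12 × 4.5 = 0.54.
The CYP2C19 pathway (34% of clearance) is boosted to 3× activity: 0.34 × 3 = 1.02.
The CYP1A2 pathway (30% of clearance) rises to 6.4× activity: 0.3 × 6.4 = 1.92.
The remaining 24% of clearance is unaffected.
Relative clearance = 0.54 + 1.02 + 1.92 + 0.24 = 3.72.
Steady-state concentration ∝ 1/CL: new value = 64.4 / 3.72 = 17 mg/L.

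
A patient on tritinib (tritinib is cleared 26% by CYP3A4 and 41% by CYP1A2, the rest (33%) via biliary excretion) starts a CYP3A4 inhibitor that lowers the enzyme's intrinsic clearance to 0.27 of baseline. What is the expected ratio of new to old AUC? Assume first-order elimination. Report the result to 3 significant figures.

The CYP3A4 pathway (26% of clearance) is reduced to 0.27× activity: 0.26 × 0.27 = 0.0702.
CYP1A2 (41%) and the residual 33% are unaffected.
New clearance relative to baseline: 0.0702 + 0.41 + 0.33 = 0.8102.
AUC ratio = CL_old/CL_new = 1 / 0.8102 = 1.23.

1.23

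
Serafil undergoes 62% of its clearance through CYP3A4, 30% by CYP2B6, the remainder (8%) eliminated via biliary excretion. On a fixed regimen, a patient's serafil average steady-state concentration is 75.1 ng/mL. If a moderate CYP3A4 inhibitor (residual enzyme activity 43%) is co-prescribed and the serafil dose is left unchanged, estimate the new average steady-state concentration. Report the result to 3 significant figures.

The CYP3A4 pathway (62% of clearance) drops to 0.43× activity: 0.62 × 0.43 = 0.2666.
CYP2B6 (30%) and the residual 8% are unaffected.
Relative clearance = 0.2666 + 0.3 + 0.08 = 0.6466.
New average steady-state concentration = baseline ÷ relative clearance = 75.1 / 0.6466 = 116 ng/mL.

116 ng/mL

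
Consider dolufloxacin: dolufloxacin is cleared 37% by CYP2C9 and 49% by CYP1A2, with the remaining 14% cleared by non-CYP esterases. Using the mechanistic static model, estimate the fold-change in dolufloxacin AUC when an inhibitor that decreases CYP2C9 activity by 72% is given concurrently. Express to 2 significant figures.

The CYP2C9 pathway (37% of clearance) falls to 0.28× activity: 0.37 × 0.28 = 0.1036.
CYP1A2 (49%) and the residual 14% are unaffected.
New clearance relative to baseline: 0.1036 + 0.49 + 0.14 = 0.7336.
Since AUC ∝ 1/CL, the ratio is 1 / 0.7336 = 1.4.

1.4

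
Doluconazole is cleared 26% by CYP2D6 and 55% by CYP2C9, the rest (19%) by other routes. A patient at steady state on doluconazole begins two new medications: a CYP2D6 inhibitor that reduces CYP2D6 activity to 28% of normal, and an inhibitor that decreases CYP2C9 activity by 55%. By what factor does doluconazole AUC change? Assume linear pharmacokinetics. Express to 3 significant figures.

1.96

The CYP2D6 pathway (26% of clearance) falls to 0.28× activity: 0.26 × 0.28 = 0.0728.
The CYP2C9 pathway (55% of clearance) drops to 0.45× activity: 0.55 × 0.45 = 0.2475.
Non-CYP routes (19%) are unchanged.
CL_new/CL_old = 0.0728 + 0.2475 + 0.19 = 0.5103.
Net AUC ratio = 1 / 0.5103 = 1.96.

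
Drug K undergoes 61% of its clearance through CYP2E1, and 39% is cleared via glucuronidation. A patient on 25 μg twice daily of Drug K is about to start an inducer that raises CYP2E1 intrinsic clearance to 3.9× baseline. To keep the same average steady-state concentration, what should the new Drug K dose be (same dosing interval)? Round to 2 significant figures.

69 μg

CYP2E1: 0.61 × 3.9 = 2.379
Other: 0.39 (unchanged)
CL_new/CL_old = 2.379 + 0.39 = 2.769.
Exposure is unchanged when dose changes in proportion to clearance. New dose = 25 μg × 2.769 = 69 μg.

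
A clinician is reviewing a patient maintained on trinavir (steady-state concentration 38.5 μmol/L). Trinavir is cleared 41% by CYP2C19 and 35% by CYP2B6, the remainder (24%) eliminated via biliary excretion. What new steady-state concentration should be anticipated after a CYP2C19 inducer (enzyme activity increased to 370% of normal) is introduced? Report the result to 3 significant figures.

CYP2C19: 0.41 × 3.7 = 1.517
CYP2B6: 0.35 (unchanged)
Other: 0.24 (unchanged)
CL_new/CL_old = 1.517 + 0.35 + 0.24 = 2.107.
With dosing unchanged, steady-state concentration scales as 1/CL: 38.5 / 2.107 = 18.3 μmol/L.

18.3 μmol/L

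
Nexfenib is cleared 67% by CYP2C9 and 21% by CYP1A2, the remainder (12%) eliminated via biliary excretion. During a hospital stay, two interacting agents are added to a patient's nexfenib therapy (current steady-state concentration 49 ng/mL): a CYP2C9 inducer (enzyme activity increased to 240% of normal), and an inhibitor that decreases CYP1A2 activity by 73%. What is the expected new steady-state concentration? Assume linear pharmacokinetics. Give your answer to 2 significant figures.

The CYP2C9 pathway (67% of clearance) rises to 2.4× activity: 0.67 × 2.4 = 1.608.
The CYP1A2 pathway (21% of clearance) drops to 0.27× activity: 0.21 × 0.27 = 0.0567.
The remaining 12% of clearance is unaffected.
New clearance relative to baseline: 1.608 + 0.0567 + 0.12 = 1.7847.
Steady-state concentration ∝ 1/CL: new value = 49 / 1.7847 = 27 ng/mL.

27 ng/mL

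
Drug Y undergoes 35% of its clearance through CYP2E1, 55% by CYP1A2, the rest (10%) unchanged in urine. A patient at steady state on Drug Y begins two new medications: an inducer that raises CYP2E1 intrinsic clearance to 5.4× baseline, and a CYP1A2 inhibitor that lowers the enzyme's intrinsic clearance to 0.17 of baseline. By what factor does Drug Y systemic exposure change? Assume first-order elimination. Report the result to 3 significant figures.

0.480

The CYP2E1 pathway (35% of clearance) rises to 5.4× activity: 0.35 × 5.4 = 1.89.
The CYP1A2 pathway (55% of clearance) is reduced to 0.17× activity: 0.55 × 0.17 = 0.0935.
Non-CYP routes (10%) are unchanged.
CL_new/CL_old = 1.89 + 0.0935 + 0.1 = 2.0835.
Systemic exposure ∝ 1/CL: fold-change = 1 / 2.0835 = 0.480.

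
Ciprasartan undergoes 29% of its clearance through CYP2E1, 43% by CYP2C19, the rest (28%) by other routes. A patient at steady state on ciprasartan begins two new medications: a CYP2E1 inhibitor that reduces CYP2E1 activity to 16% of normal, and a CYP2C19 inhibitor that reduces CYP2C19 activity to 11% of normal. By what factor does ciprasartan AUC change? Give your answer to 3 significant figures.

The CYP2E1 pathway (29% of clearance) falls to 0.16× activity: 0.29 × 0.16 = 0.0464.
The CYP2C19 pathway (43% of clearance) is reduced to 0.11× activity: 0.43 × 0.11 = 0.0473.
The remaining 28% of clearance is unaffected.
Relative clearance = 0.0464 + 0.0473 + 0.28 = 0.3737.
Because AUC varies inversely with clearance, the combined effect is 1 / 0.3737 = 2.68.

2.68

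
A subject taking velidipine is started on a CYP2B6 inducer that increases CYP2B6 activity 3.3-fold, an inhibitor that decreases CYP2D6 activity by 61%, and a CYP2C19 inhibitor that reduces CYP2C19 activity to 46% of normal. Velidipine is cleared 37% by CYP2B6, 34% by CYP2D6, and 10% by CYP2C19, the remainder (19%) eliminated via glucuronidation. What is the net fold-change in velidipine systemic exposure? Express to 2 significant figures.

The CYP2B6 pathway (37% of clearance) is boosted to 3.3× activity: 0.37 × 3.3 = 1.221.
The CYP2D6 pathway (34% of clearance) drops to 0.39× activity: 0.34 × 0.39 = 0.1326.
The CYP2C19 pathway (10% of clearance) drops to 0.46× activity: 0.1 × 0.46 = 0.046.
The remaining 19% of clearance is unaffected.
CL_new/CL_old = 1.221 + 0.1326 + 0.046 + 0.19 = 1.5896.
Because systemic exposure varies inversely with clearance, the combined effect is 1 / 1.5896 = 0.63.

0.63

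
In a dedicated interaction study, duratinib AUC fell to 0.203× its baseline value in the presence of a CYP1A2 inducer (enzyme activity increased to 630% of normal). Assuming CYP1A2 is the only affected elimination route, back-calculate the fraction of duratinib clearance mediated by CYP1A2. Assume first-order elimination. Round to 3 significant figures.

Let x = fm,CYP1A2. Because AUC ∝ 1/CL, relative clearance rose to 1/0.203 = 4.926.
Only the CYP1A2 route changed, so 4.926 = x·6.3 + (1 − x), giving x = 0.741.

0.741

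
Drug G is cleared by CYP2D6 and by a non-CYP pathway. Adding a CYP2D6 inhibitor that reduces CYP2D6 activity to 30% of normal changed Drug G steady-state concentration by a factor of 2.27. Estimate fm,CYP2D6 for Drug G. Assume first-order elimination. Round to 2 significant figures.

0.80

CL'/CL = 1 / 2.27 = 0.4405
0.3·fm + (1 − fm) = 0.4405
fm = (0.4405 − 1) / (0.3 − 1) = 0.80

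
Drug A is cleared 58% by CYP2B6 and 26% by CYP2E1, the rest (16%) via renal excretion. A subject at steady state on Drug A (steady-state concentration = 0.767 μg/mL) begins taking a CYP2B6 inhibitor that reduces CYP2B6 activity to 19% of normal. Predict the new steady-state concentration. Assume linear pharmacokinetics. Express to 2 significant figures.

1.4 μg/mL

The CYP2B6 pathway (58% of clearance) is reduced to 0.19× activity: 0.58 × 0.19 = 0.1102.
CYP2E1 (26%) and the residual 16% are unaffected.
CL_new/CL_old = 0.1102 + 0.26 + 0.16 = 0.5302.
Steady-state concentration ∝ 1/CL, so new value = 0.767 / 0.5302 = 1.4 μg/mL.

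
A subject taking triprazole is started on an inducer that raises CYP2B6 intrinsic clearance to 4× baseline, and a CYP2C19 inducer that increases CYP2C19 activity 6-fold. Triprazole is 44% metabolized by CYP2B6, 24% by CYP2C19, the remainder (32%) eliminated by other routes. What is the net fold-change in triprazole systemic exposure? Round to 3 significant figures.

CYP2B6: 0.44 × 4 = 1.76
CYP2C19: 0.24 × 6 = 1.44
Other: 0.32 (unchanged)
Relative clearance = 1.76 + 1.44 + 0.32 = 3.52.
Systemic exposure ∝ 1/CL: fold-change = 1 / 3.52 = 0.284.

0.284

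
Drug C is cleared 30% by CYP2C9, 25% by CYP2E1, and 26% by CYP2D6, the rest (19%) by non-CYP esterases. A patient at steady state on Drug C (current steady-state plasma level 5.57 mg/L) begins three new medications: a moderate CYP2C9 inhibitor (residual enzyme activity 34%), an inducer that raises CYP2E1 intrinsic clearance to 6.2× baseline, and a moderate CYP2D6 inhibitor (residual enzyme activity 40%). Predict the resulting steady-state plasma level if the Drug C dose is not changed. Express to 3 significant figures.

The CYP2C9 pathway (30% of clearance) falls to 0.34× activity: 0.3 × 0.34 = 0.102.
The CYP2E1 pathway (25% of clearance) is boosted to 6.2× activity: 0.25 × 6.2 = 1.55.
The CYP2D6 pathway (26% of clearance) is reduced to 0.4× activity: 0.26 × 0.4 = 0.104.
Non-CYP routes (19%) are unchanged.
CL_new/CL_old = 0.102 + 1.55 + 0.104 + 0.19 = 1.946.
New steady-state plasma level = 5.57 / 1.946 = 2.86 mg/L (concentration scales inversely with clearance).

2.86 mg/L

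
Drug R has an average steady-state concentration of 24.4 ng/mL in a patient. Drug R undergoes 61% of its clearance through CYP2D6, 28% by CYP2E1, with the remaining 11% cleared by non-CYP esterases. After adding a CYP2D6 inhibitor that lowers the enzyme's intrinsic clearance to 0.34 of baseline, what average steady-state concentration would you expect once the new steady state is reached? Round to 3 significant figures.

The CYP2D6 pathway (61% of clearance) drops to 0.34× activity: 0.61 × 0.34 = 0.2074.
CYP2E1 (28%) and the residual 11% are unaffected.
CL_new/CL_old = 0.2074 + 0.28 + 0.11 = 0.5974.
Average steady-state concentration ∝ 1/CL, so new value = 24.4 / 0.5974 = 40.8 ng/mL.

40.8 ng/mL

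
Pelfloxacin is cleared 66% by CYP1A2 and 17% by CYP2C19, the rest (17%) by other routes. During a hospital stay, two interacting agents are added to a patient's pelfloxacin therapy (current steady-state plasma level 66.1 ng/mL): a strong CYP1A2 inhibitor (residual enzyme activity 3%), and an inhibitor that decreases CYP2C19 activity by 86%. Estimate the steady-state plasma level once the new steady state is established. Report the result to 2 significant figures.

3.1 × 10² ng/mL

The CYP1A2 pathway (66% of clearance) drops to 0.03× activity: 0.66 × 0.03 = 0.0198.
The CYP2C19 pathway (17% of clearance) falls to 0.14× activity: 0.17 × 0.14 = 0.0238.
The remaining 17% of clearance is unaffected.
Relative clearance = 0.0198 + 0.0238 + 0.17 = 0.2136.
Steady-state plasma level ∝ 1/CL: new value = 66.1 / 0.2136 = 3.1 × 10² ng/mL.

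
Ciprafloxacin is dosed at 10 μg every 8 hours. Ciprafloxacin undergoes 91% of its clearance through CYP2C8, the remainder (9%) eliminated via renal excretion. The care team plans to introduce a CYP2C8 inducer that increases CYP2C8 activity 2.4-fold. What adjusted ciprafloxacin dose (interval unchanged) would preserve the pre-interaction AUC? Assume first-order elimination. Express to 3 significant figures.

22.7 μg

The CYP2C8 pathway (91% of clearance) increases to 2.4× activity: 0.91 × 2.4 = 2.184.
Non-CYP routes (9%) are unchanged.
CL_new/CL_old = 2.184 + 0.09 = 2.274.
Css,avg = (dose rate)/CL, so holding Css fixed requires dose ∝ CL: 10 × 2.274 = 22.7 μg.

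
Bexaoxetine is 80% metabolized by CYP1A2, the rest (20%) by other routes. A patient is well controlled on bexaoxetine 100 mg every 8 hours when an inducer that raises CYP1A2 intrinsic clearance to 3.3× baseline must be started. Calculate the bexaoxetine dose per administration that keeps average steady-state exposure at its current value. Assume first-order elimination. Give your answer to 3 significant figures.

The CYP1A2 pathway (80% of clearance) is boosted to 3.3× activity: 0.8 × 3.3 = 2.64.
The remaining 20% of clearance is unaffected.
CL_new/CL_old = 2.64 + 0.2 = 2.84.
Css,avg = (dose rate)/CL, so holding Css fixed requires dose ∝ CL: 100 × 2.84 = 284 mg.

284 mg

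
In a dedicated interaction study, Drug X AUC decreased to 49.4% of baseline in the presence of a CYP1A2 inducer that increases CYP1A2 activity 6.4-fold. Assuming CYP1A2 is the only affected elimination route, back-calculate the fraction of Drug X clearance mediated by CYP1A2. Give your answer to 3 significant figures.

0.190

CL'/CL = 1 / 0.494 = 2.024
6.4·fm + (1 − fm) = 2.024
fm = (2.024 − 1) / (6.4 − 1) = 0.190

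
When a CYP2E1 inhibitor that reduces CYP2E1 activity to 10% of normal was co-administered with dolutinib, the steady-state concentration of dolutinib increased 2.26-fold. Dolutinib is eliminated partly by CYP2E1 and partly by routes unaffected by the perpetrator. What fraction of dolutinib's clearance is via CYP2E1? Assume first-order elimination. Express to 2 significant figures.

Let x = fm,CYP2E1. Because steady-state concentration ∝ 1/CL, relative clearance fell to 1/2.26 = 0.4425.
Setting x·0.1 + (1 − x) = 0.4425 and solving: x = (0.4425 − 1)/(0.1 − 1) = 0.62.

0.62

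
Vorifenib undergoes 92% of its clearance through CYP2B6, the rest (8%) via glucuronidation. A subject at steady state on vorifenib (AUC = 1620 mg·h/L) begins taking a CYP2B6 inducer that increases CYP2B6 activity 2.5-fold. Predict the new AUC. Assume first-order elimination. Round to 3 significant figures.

681 mg·h/L

The CYP2B6 pathway (92% of clearance) increases to 2.5× activity: 0.92 × 2.5 = 2.3.
The remaining 8% of clearance is unaffected.
CL_new/CL_old = 2.3 + 0.08 = 2.38.
New AUC = baseline ÷ relative clearance = 1620 / 2.38 = 681 mg·h/L.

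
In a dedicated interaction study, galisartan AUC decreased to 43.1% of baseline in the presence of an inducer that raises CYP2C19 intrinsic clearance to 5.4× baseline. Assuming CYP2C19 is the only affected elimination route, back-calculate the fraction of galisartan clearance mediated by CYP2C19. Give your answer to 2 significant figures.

Write x for the fraction cleared via CYP2C19. The observed AUC change means clearance rose to 1/0.431 = 2.32 of baseline.
Setting x·5.4 + (1 − x) = 2.32 and solving: x = (2.32 − 1)/(5.4 − 1) = 0.30.

0.30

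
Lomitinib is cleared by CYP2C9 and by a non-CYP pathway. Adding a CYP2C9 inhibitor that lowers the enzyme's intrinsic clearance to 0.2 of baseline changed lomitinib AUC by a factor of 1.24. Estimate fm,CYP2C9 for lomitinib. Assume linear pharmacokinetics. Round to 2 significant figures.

CL'/CL = 1 / 1.24 = 0.8065
0.2·fm + (1 − fm) = 0.8065
fm = (0.8065 − 1) / (0.2 − 1) = 0.24

0.24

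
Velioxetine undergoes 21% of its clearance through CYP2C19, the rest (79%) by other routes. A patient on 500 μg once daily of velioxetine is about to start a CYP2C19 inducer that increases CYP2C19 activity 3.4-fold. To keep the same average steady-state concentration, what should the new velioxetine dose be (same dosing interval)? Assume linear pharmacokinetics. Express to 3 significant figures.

752 μg

The CYP2C19 pathway (21% of clearance) is boosted to 3.4× activity: 0.21 × 3.4 = 0.714.
Non-CYP routes (79%) are unchanged.
New clearance relative to baseline: 0.714 + 0.79 = 1.504.
To maintain the same steady-state level, dose must scale with clearance: new dose = 500 × 1.504 = 752 μg.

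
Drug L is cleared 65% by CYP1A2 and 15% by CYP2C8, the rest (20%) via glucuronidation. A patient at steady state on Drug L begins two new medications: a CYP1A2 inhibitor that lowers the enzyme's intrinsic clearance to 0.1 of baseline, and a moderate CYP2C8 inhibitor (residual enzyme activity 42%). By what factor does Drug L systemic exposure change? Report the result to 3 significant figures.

3.05

The CYP1A2 pathway (65% of clearance) is reduced to 0.1× activity: 0.65 × 0.1 = 0.065.
The CYP2C8 pathway (15% of clearance) falls to 0.42× activity: 0.15 × 0.42 = 0.063.
Non-CYP routes (20%) are unchanged.
New clearance relative to baseline: 0.065 + 0.063 + 0.2 = 0.328.
Because systemic exposure varies inversely with clearance, the combined effect is 1 / 0.328 = 3.05.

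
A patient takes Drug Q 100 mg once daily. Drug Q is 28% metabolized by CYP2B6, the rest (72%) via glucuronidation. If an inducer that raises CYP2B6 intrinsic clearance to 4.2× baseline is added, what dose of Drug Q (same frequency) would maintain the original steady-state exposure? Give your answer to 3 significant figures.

The CYP2B6 pathway (28% of clearance) is boosted to 4.2× activity: 0.28 × 4.2 = 1.176.
Non-CYP routes (72%) are unchanged.
Relative clearance = 1.176 + 0.72 = 1.896.
Exposure is unchanged when dose changes in proportion to clearance. New dose = 100 mg × 1.896 = 190 mg.

190 mg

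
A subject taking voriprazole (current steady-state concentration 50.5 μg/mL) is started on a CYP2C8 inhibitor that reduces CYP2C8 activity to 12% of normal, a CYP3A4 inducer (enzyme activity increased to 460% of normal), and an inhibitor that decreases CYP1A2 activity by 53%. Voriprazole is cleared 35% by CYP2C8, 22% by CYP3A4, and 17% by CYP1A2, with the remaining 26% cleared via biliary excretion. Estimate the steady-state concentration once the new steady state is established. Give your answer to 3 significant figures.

The CYP2C8 pathway (35% of clearance) falls to 0.12× activity: 0.35 × 0.12 = 0.042.
The CYP3A4 pathway (22% of clearance) is boosted to 4.6× activity: 0.22 × 4.6 = 1.012.
The CYP1A2 pathway (17% of clearance) falls to 0.47× activity: 0.17 × 0.47 = 0.0799.
The remaining 26% of clearance is unaffected.
CL_new/CL_old = 0.042 + 1.012 + 0.0799 + 0.26 = 1.3939.
Steady-state concentration ∝ 1/CL: new value = 50.5 / 1.3939 = 36.2 μg/mL.

36.2 μg/mL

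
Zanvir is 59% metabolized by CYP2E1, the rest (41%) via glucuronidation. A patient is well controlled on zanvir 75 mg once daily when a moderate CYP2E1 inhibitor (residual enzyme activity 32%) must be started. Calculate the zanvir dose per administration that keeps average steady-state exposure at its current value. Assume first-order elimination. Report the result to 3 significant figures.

The CYP2E1 pathway (59% of clearance) falls to 0.32× activity: 0.59 × 0.32 = 0.1888.
The remaining 41% of clearance is unaffected.
Relative clearance = 0.1888 + 0.41 = 0.5988.
Css,avg = (dose rate)/CL, so holding Css fixed requires dose ∝ CL: 75 × 0.5988 = 44.9 mg.

44.9 mg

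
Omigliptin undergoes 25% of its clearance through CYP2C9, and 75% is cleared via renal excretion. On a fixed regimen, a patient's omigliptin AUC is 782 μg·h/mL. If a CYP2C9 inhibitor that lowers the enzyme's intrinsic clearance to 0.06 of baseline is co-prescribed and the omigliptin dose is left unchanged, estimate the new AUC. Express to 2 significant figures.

CYP2C9: 0.25 × 0.06 = 0.015
Other: 0.75 (unchanged)
New clearance relative to baseline: 0.015 + 0.75 = 0.765.
AUC ∝ 1/CL, so new value = 782 / 0.765 = 1.0 × 10³ μg·h/mL.

1.0 × 10³ μg·h/mL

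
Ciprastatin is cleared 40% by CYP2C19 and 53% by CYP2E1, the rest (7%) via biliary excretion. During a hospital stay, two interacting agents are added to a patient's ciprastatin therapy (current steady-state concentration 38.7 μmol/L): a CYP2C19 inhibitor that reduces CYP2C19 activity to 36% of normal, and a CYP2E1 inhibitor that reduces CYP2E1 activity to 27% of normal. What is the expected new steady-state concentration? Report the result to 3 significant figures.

CYP2C19: 0.4 × 0.36 = 0.144
CYP2E1: 0.53 × 0.27 = 0.1431
Other: 0.07 (unchanged)
New clearance relative to baseline: 0.144 + 0.1431 + 0.07 = 0.3571.
Steady-state concentration ∝ 1/CL: new value = 38.7 / 0.3571 = 108 μmol/L.

108 μmol/L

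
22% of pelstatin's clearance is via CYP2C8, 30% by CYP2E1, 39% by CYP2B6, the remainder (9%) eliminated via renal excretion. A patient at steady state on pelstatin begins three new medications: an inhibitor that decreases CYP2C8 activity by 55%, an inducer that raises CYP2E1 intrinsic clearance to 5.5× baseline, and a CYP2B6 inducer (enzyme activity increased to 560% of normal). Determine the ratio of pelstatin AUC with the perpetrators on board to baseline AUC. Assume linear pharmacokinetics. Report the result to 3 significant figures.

CYP2C8: 0.22 × 0.45 = 0.099
CYP2E1: 0.3 × 5.5 = 1.65
CYP2B6: 0.39 × 5.6 = 2.184
Other: 0.09 (unchanged)
CL_new/CL_old = 0.099 + 1.65 + 2.184 + 0.09 = 4.023.
AUC ∝ 1/CL: fold-change = 1 / 4.023 = 0.249.

0.249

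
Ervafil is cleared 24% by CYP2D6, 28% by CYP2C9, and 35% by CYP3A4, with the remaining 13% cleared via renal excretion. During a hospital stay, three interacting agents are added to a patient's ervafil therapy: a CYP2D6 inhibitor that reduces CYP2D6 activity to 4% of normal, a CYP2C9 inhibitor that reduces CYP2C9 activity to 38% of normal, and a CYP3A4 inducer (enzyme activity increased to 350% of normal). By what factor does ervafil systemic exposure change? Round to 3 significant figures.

The CYP2D6 pathway (24% of clearance) is reduced to 0.04× activity: 0.24 × 0.04 = 0.0096.
The CYP2C9 pathway (28% of clearance) is reduced to 0.38× activity: 0.28 × 0.38 = 0.1064.
The CYP3A4 pathway (35% of clearance) is boosted to 3.5× activity: 0.35 × 3.5 = 1.225.
The remaining 13% of clearance is unaffected.
Relative clearance = 0.0096 + 0.1064 + 1.225 + 0.13 = 1.471.
Net systemic exposure ratio = 1 / 1.471 = 0.680.

0.680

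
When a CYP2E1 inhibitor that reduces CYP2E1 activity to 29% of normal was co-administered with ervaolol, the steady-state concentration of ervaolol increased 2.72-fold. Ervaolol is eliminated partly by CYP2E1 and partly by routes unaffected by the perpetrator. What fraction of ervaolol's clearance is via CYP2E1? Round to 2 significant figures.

0.89

Let fm be the CYP2E1 fraction. New clearance relative to baseline = fm × 0.29 + (1 − fm).
Steady-state concentration ratio = 1 / (new CL fraction), so new CL fraction = 1 / 2.72 = 0.3676.
fm × 0.29 + 1 − fm = 0.3676  ⇒  fm × (0.29 − 1) = −0.6324  ⇒  fm = 0.89.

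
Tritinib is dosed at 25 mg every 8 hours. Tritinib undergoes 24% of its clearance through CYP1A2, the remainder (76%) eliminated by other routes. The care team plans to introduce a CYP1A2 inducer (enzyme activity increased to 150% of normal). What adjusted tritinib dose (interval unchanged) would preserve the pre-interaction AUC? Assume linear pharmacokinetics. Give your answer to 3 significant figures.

CYP1A2: 0.24 × 1.5 = 0.36
Other: 0.76 (unchanged)
CL_new/CL_old = 0.36 + 0.76 = 1.12.
Exposure is unchanged when dose changes in proportion to clearance. New dose = 25 mg × 1.12 = 28.0 mg.

28.0 mg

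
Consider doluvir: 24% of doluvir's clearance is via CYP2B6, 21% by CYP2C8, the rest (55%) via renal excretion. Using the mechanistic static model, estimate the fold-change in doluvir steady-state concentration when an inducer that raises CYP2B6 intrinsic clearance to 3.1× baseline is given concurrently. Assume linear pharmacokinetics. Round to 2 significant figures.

The CYP2B6 pathway (24% of clearance) rises to 3.1× activity: 0.24 × 3.1 = 0.744.
CYP2C8 (21%) and the residual 55% are unaffected.
CL_new/CL_old = 0.744 + 0.21 + 0.55 = 1.504.
Since steady-state concentration ∝ 1/CL, the ratio is 1 / 1.504 = 0.66.

0.66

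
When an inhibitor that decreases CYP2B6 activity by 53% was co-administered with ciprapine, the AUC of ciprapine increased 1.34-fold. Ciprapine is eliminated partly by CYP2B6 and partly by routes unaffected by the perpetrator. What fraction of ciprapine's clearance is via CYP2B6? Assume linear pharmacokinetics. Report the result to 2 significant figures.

Call the CYP2B6 fraction fm. After the interaction, CL_new/CL_old = fm × 0.47 + (1 − fm).
AUC ratio = 1 / (new CL fraction), so new CL fraction = 1 / 1.34 = 0.7463.
fm × 0.47 + 1 − fm = 0.7463  ⇒  fm × (0.47 − 1) = −0.2537  ⇒  fm = 0.48.

0.48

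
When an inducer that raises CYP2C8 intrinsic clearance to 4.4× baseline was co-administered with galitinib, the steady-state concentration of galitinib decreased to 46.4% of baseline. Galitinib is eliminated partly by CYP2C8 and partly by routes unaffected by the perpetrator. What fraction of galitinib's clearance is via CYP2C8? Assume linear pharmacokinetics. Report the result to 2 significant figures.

0.34

Write x for the fraction cleared via CYP2C8. The observed steady-state concentration change means clearance rose to 1/0.464 = 2.155 of baseline.
Only the CYP2C8 route changed, so 2.155 = x·4.4 + (1 − x), giving x = 0.34.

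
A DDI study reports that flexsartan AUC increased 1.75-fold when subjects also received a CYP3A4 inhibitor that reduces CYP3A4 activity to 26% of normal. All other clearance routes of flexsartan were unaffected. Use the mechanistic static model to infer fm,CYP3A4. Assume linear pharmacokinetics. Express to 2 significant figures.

0.58

Let fm be the CYP3A4 fraction. New clearance relative to baseline = fm × 0.26 + (1 − fm).
AUC ratio = 1 / (new CL fraction), so new CL fraction = 1 / 1.75 = 0.5714.
fm × 0.26 + 1 − fm = 0.5714  ⇒  fm × (0.26 − 1) = −0.4286  ⇒  fm = 0.58.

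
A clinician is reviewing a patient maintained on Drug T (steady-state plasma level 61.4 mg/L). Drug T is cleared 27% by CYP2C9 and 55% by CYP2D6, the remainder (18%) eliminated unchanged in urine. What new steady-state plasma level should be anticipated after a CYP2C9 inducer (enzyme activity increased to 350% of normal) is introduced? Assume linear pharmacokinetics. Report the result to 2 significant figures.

CYP2C9: 0.27 × 3.5 = 0.945
CYP2D6: 0.55 (unchanged)
Other: 0.18 (unchanged)
Relative clearance = 0.945 + 0.55 + 0.18 = 1.675.
Steady-state plasma level ∝ 1/CL, so new value = 61.4 / 1.675 = 37 mg/L.

37 mg/L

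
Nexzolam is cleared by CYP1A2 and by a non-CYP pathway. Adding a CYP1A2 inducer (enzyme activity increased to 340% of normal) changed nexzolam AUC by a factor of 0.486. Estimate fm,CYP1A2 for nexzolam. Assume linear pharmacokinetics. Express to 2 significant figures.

0.44

Let fm be the CYP1A2 fraction. New clearance relative to baseline = fm × 3.4 + (1 − fm).
AUC ratio = 1 / (new CL fraction), so new CL fraction = 1 / 0.486 = 2.058.
fm × 3.4 + 1 − fm = 2.058  ⇒  fm × (3.4 − 1) = 1.058  ⇒  fm = 0.44.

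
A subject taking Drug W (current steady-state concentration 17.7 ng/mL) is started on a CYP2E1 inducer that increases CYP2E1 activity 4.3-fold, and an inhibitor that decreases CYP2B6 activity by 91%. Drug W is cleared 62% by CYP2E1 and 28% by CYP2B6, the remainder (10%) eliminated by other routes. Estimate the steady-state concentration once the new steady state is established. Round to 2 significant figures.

CYP2E1: 0.62 × 4.3 = 2.666
CYP2B6: 0.28 × 0.09 = 0.0252
Other: 0.1 (unchanged)
Relative clearance = 2.666 + 0.0252 + 0.1 = 2.7912.
Dividing the baseline by the relative clearance: 17.7 / 2.7912 = 6.3 ng/mL.

6.3 ng/mL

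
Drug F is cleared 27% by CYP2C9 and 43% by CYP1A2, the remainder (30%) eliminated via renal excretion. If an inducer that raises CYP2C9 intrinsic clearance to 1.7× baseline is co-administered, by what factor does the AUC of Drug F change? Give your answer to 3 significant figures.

0.841

The CYP2C9 pathway (27% of clearance) is boosted to 1.7× activity: 0.27 × 1.7 = 0.459.
CYP1A2 (43%) and the residual 30% are unaffected.
CL_new/CL_old = 0.459 + 0.43 + 0.3 = 1.189.
Since AUC ∝ 1/CL, the ratio is 1 / 1.189 = 0.841.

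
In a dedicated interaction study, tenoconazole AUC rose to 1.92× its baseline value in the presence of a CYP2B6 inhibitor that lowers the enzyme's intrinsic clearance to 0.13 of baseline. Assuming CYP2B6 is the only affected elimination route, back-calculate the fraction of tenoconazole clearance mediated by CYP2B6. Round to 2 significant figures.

0.55

Let x = fm,CYP2B6. Because AUC ∝ 1/CL, relative clearance fell to 1/1.92 = 0.5208.
Setting x·0.13 + (1 − x) = 0.5208 and solving: x = (0.5208 − 1)/(0.13 − 1) = 0.55.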